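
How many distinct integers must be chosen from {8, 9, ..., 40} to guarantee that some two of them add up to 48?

18

Group the elements by complementary pair {x, 48−x}: {8,40}, {9,39}, {10,38}, …, giving 16 two-element pairs and the single value 24 (it cannot pair with itself since the integers are distinct).
Treating each of those 17 groups as a pigeonhole, one can pick one integer per group — 17 integers — with no two summing to 48.
The 18th integer lands in an occupied pair, forcing a sum of 48.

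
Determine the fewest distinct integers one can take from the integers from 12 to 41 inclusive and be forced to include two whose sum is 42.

22

Group the elements by complementary pair {x, 42−x}: {12,30}, {13,29}, {14,28}, …, giving 9 two-element pairs, the single value 21 (it cannot pair with itself since the integers are distinct), and 11 integers whose partner 42−x falls outside [12,41].
Treating each of those 21 groups as a pigeonhole, one can pick one integer per group — 21 integers — with no two summing to 42.
The 22nd integer lands in an occupied pair, forcing a sum of 42.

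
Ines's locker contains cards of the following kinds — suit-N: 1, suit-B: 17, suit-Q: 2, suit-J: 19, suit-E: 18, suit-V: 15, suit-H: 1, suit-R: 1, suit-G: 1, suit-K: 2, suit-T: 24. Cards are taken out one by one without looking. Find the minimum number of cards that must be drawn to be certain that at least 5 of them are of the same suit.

29

By pigeonhole, the 11 suits are the holes; the cards drawn are the pigeons.
To avoid 5 of any one suit, the worst case takes at most 4 of each suit, or every card of a suit that has fewer than 4.
That gives 1 + 4 + 2 + 4 + 4 + 4 + 1 + 1 + 1 + 2 + 4 = 28 cards with no suit reaching 5.
The next card forces some suit to 5, so 28 + 1 = 29.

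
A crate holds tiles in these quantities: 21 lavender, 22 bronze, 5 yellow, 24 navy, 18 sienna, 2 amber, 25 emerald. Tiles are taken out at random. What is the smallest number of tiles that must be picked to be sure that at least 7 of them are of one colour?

38

By pigeonhole, the 7 colours are the holes; the tiles drawn are the pigeons.
To avoid 7 of any one colour, the worst case takes at most 6 of each colour, or every tile of a colour that has fewer than 6.
That gives 6 + 6 + 5 + 6 + 6 + 2 + 6 = 37 tiles with no colour reaching 7.
The next tile forces some colour to 7, so 37 + 1 = 38.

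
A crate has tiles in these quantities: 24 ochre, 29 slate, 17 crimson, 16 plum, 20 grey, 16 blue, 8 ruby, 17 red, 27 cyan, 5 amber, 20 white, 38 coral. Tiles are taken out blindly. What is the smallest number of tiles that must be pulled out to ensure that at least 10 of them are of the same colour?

By the pigeonhole principle, the 12 colours are the holes; the tiles drawn are the pigeons.
To avoid 10 of any one colour, the worst case takes at most 9 of each colour, or every tile of a colour that has fewer than 9.
That gives 9 + 9 + 9 + 9 + 9 + 9 + 8 + 9 + 9 + 5 + 9 + 9 = 103 tiles with no colour reaching 10.
The next tile forces some colour to 10, so 103 + 1 = 104.

104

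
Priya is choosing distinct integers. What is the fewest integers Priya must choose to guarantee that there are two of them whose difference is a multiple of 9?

Integers whose pairwise differences are multiples of 9 are exactly those sharing a remainder mod 9. By pigeonhole, the 9 residue classes mod 9 are the pigeonholes.
With 9 integers one could put 1 in each residue class and have no class reach 2.
The 10th integer pushes some class to 2, so 9·1 + 1 = 10.

10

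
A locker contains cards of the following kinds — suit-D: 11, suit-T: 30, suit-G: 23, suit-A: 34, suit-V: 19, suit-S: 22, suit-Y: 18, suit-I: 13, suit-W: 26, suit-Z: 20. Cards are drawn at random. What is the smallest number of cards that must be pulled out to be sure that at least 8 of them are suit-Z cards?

In the worst case for collecting suit-Z cards, every non-suit-Z card comes out first.
There are 11 + 30 + 23 + 34 + 19 + 22 + 18 + 13 + 26 = 196 non-suit-Z cards altogether.
After those, each further card must be suit-Z, so 196 + 8 = 204 draws guarantee 8 suit-Z cards.

204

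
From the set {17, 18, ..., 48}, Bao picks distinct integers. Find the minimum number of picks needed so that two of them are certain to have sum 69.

19

A set avoiding the sum 69 can contain at most one of each pair {x, 69−x}, plus the 4 elements whose complement lies outside the range.
The integers 17, …, 34 (18 of them) are such a set: any two sum to at least 17+18 = 35 and at most 33+34 = 67 < 69.
By the pigeonhole principle, any 19th integer completes one of the 14 pairs, so 19 choices force a sum of 69.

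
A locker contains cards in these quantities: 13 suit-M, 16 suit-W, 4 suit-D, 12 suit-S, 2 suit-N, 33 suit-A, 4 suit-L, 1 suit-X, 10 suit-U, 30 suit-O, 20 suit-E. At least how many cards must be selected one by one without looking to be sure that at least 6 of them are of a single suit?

An adversary could hand out at most 5 cards per suit (4 suits run out sooner): 5 + 5 + 4 + 5 + 2 + 5 + 4 + 1 + 5 + 5 + 5 = 46 cards and still no suit has 6.
By the pigeonhole principle, one more card lands in a suit already at 5, so 47 draws are enough and 46 are not.

47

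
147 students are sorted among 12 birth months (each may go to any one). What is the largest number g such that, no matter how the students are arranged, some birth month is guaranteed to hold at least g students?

The 12 birth months are the holes and the 147 students are the pigeons.
If every birth month held at most 12 students, the total would be at most 12 × 12 = 144, which is less than 147.
So some birth month holds at least ⌈147/12⌉ = 13 students.

13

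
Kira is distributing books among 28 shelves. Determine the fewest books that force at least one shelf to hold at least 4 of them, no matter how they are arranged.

85

With 84 books one could put exactly 3 in each of the 28 shelves, and no shelf would reach 4.
By pigeonhole, one more book must land in a shelf that already has 3, giving it 4.
So 28 × 3 + 1 = 85 books are required.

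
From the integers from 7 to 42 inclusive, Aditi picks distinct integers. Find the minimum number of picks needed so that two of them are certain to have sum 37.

25

Two chosen integers sum to 37 exactly when both halves of some pair {x, 37−x} with 7 ≤ x ≤ 37−x ≤ 30 are chosen — 12 such pairs.
The remaining 12 elements (those with no distinct partner in range) can never complete a 37-sum, so the worst case takes all of them and one from each pair: 12 + 12 = 24.
By the pigeonhole principle, the 25th integer has to be the second member of some pair, so 24 + 1 = 25.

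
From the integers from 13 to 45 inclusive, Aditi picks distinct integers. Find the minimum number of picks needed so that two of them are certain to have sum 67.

22

A set avoiding the sum 67 can contain at most one of each pair {x, 67−x}, plus the 9 elements whose complement lies outside the range.
The integers 13, …, 33 (21 of them) are such a set: any two sum to at least 13+14 = 27 and at most 32+33 = 65 < 67.
Any 22nd integer completes one of the 12 pairs, so 22 choices force a sum of 67.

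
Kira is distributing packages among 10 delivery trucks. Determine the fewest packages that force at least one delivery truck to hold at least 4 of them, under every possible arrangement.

31

With 30 packages one could put exactly 3 in each of the 10 delivery trucks, and no delivery truck would reach 4.
By the pigeonhole principle, one more package must land in a delivery truck that already has 3, giving it 4.
So 10 × 3 + 1 = 31 packages are required.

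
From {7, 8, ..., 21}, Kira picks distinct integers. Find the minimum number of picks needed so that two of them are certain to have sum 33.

A set avoiding the sum 33 can contain at most one of each pair {x, 33−x}, plus the 5 elements whose complement lies outside the range.
The integers 7, …, 16 (10 of them) are such a set: any two sum to at least 7+8 = 15 and at most 15+16 = 31 < 33.
By the pigeonhole principle, any 11th integer completes one of the 5 pairs, so 11 choices force a sum of 33.

11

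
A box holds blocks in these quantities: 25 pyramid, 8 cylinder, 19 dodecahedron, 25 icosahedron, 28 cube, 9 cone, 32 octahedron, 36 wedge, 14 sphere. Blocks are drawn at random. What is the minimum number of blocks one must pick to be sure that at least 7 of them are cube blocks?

175

In the worst case for collecting cube blocks, every non-cube block comes out first.
There are 25 + 8 + 19 + 25 + 9 + 32 + 36 + 14 = 168 non-cube blocks altogether.
After those, each further block must be cube, so 168 + 7 = 175 draws guarantee 7 cube blocks.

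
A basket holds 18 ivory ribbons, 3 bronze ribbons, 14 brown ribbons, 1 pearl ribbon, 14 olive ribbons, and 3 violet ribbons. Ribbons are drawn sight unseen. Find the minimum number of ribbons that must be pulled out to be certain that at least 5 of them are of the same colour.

An adversary could hand out at most 4 ribbons per colour (bronze, pearl, violet run out sooner): 4 + 3 + 4 + 1 + 4 + 3 = 19 ribbons and still no colour has 5.
One more ribbon lands in a colour already at 4, so 20 draws are enough and 19 are not.

20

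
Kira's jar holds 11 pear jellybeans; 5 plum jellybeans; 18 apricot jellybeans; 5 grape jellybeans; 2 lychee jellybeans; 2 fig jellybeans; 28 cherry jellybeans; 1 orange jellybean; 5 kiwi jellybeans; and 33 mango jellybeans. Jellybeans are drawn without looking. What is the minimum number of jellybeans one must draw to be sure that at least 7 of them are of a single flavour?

Put each drawn jellybean into a box by flavour. The largest draw with every box below 7 takes min(count, 6) from each flavour; flavours with fewer than 6 contribute all they have.
Σ min(cᵢ, 6) = 6 + 5 + 6 + 5 + 2 + 2 + 6 + 1 + 5 + 6 = 44.
Draw number 44 + 1 = 45 must push one box to 7.

45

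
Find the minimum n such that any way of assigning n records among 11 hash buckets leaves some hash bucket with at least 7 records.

67

With 66 records one could put exactly 6 in each of the 11 hash buckets, and no hash bucket would reach 7.
One more record must land in a hash bucket that already has 6, giving it 7.
So 11 × 6 + 1 = 67 records are required.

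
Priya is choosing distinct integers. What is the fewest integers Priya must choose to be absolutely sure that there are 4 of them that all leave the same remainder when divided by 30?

91

The 30 residue classes mod 30 are the pigeonholes.
With 90 integers one could put 3 in each residue class and have no class reach 4.
The 91st integer pushes some class to 4, so 30·3 + 1 = 91.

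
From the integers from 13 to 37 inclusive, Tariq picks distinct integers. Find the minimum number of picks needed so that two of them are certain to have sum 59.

18

Two chosen integers sum to 59 exactly when both halves of some pair {x, 59−x} with 22 ≤ x ≤ 59−x ≤ 37 are chosen — 8 such pairs.
The remaining 9 elements (those with no distinct partner in range) can never complete a 59-sum, so the worst case takes all of them and one from each pair: 9 + 8 = 17.
By pigeonhole, the 18th integer has to be the second member of some pair, so 17 + 1 = 18.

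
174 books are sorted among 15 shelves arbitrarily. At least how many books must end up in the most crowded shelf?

Pigeonhole: the 15 shelves are the holes and the 174 books are the pigeons.
If every shelf held at most 11 books, the total would be at most 15 × 11 = 165, which is less than 174.
So some shelf holds at least ⌈174/15⌉ = 12 books.

12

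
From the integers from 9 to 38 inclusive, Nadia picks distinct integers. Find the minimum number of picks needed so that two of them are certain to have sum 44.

Two chosen integers sum to 44 exactly when both halves of some pair {x, 44−x} with 9 ≤ x ≤ 44−x ≤ 35 are chosen — 13 such pairs.
The remaining 4 elements (those with no distinct partner in range) can never complete a 44-sum, so the worst case takes all of them and one from each pair: 4 + 13 = 17.
Pigeonhole: the 18th integer has to be the second member of some pair, so 17 + 1 = 18.

18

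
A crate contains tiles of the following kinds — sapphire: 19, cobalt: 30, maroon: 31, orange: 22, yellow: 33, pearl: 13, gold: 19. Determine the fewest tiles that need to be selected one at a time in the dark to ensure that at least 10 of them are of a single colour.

By pigeonhole, put each drawn tile into a box by colour. The largest draw with every box below 10 takes min(count, 9) from each colour.
Σ min(cᵢ, 9) = 9 + 9 + 9 + 9 + 9 + 9 + 9 = 63.
Draw number 63 + 1 = 64 must push one box to 10.

64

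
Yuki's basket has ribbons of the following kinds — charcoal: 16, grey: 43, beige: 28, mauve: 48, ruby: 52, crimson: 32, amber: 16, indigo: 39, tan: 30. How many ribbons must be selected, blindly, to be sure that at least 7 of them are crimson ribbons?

279

In the worst case for collecting crimson ribbons, every non-crimson ribbon comes out first.
There are 16 + 43 + 28 + 48 + 52 + 16 + 39 + 30 = 272 non-crimson ribbons altogether.
After those, each further ribbon must be crimson, so 272 + 7 = 279 draws guarantee 7 crimson ribbons.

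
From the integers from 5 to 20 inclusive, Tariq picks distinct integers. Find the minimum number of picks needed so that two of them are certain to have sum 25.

9

Group the elements by complementary pair {x, 25−x}: {5,20}, {6,19}, {7,18}, …, giving 8 two-element pairs.
By the pigeonhole principle, treating each of those 8 groups as a pigeonhole, one can pick one integer per group — 8 integers — with no two summing to 25.
The 9th integer lands in an occupied pair, forcing a sum of 25.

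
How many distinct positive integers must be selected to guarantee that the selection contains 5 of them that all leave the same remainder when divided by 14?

By the pigeonhole principle, the 14 residue classes mod 14 are the pigeonholes.
With 56 integers one could put 4 in each residue class and have no class reach 5.
The 57th integer pushes some class to 5, so 14·4 + 1 = 57.

57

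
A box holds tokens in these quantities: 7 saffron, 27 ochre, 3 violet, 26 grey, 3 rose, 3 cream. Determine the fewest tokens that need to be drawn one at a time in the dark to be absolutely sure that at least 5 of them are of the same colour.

Pigeonhole: put each drawn token into a box by colour. The largest draw with every box below 5 takes min(count, 4) from each colour; colours with fewer than 4 contribute all they have.
Σ min(cᵢ, 4) = 4 + 4 + 3 + 4 + 3 + 3 = 21.
Draw number 21 + 1 = 22 must push one box to 5.

22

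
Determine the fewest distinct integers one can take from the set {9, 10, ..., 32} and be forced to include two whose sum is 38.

15

Two chosen integers sum to 38 exactly when both halves of some pair {x, 38−x} with 9 ≤ x ≤ 38−x ≤ 29 are chosen — 10 such pairs.
The remaining 4 elements (those with no distinct partner in range) can never complete a 38-sum, so the worst case takes all of them and one from each pair: 4 + 10 = 14.
Pigeonhole: the 15th integer has to be the second member of some pair, so 14 + 1 = 15.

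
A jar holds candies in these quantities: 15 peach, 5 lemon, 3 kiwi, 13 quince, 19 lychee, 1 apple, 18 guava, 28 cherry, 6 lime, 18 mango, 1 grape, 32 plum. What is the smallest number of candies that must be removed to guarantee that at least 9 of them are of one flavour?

An adversary could hand out at most 8 candies per flavour (5 flavours run out sooner): 8 + 5 + 3 + 8 + 8 + 1 + 8 + 8 + 6 + 8 + 1 + 8 = 72 candies and still no flavour has 9.
By the pigeonhole principle, one more candy lands in a flavour already at 8, so 73 draws are enough and 72 are not.

73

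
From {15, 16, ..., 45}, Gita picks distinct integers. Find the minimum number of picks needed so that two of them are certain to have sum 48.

Two chosen integers sum to 48 exactly when both halves of some pair {x, 48−x} with 15 ≤ x ≤ 48−x ≤ 33 are chosen — 9 such pairs.
The remaining 13 elements (those with no distinct partner in range) can never complete a 48-sum, so the worst case takes all of them and one from each pair: 13 + 9 = 22.
The 23rd integer has to be the second member of some pair, so 22 + 1 = 23.

23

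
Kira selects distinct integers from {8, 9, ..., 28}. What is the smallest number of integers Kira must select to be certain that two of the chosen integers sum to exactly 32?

14

Group the elements by complementary pair {x, 32−x}: {8,24}, {9,23}, {10,22}, …, giving 8 two-element pairs, the single value 16 (it cannot pair with itself since the integers are distinct), and 4 integers whose partner 32−x falls outside [8,28].
Treating each of those 13 groups as a pigeonhole, one can pick one integer per group — 13 integers — with no two summing to 32.
The 14th integer lands in an occupied pair, forcing a sum of 32.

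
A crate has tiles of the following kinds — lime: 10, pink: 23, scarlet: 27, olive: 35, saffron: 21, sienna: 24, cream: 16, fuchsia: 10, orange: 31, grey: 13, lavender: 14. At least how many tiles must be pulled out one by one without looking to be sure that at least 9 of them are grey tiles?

In the worst case for collecting grey tiles, every non-grey tile comes out first.
There are 10 + 23 + 27 + 35 + 21 + 24 + 16 + 10 + 31 + 14 = 211 non-grey tiles altogether.
After those, each further tile must be grey, so 211 + 9 = 220 draws guarantee 9 grey tiles.

220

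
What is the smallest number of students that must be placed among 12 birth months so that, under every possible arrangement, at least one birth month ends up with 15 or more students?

With 168 students one could put exactly 14 in each of the 12 birth months, and no birth month would reach 15.
One more student must land in a birth month that already has 14, giving it 15.
So 12 × 14 + 1 = 169 students are required.

169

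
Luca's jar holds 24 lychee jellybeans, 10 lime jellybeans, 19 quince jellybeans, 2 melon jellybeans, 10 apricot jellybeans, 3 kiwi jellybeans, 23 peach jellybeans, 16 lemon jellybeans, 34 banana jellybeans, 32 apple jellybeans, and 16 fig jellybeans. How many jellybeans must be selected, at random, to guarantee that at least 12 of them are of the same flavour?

103

The 11 flavours are the holes; the jellybeans drawn are the pigeons.
To avoid 12 of any one flavour, the worst case takes at most 11 of each flavour, or every jellybean of a flavour that has fewer than 11.
That gives 11 + 10 + 11 + 2 + 10 + 3 + 11 + 11 + 11 + 11 + 11 = 102 jellybeans with no flavour reaching 12.
The next jellybean forces some flavour to 12, so 102 + 1 = 103.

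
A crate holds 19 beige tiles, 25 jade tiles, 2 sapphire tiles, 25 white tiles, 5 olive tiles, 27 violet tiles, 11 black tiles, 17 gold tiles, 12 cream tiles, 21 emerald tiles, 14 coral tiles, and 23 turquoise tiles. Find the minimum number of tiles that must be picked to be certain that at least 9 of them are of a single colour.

The 12 colours are the holes; the tiles drawn are the pigeons.
To avoid 9 of any one colour, the worst case takes at most 8 of each colour, or every tile of a colour that has fewer than 8.
That gives 8 + 8 + 2 + 8 + 5 + 8 + 8 + 8 + 8 + 8 + 8 + 8 = 87 tiles with no colour reaching 9.
The next tile forces some colour to 9, so 87 + 1 = 88.

88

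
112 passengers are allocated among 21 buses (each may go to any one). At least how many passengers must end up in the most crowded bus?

6

Pigeonhole: the 21 buses are the holes and the 112 passengers are the pigeons.
If every bus held at most 5 passengers, the total would be at most 21 × 5 = 105, which is less than 112.
So some bus holds at least ⌈112/21⌉ = 6 passengers.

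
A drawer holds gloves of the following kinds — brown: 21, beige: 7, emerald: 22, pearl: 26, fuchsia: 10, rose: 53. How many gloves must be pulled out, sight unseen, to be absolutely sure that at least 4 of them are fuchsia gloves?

In the worst case for collecting fuchsia gloves, every non-fuchsia glove comes out first.
There are 21 + 7 + 22 + 26 + 53 = 129 non-fuchsia gloves altogether.
After those, each further glove must be fuchsia, so 129 + 4 = 133 draws guarantee 4 fuchsia gloves.

133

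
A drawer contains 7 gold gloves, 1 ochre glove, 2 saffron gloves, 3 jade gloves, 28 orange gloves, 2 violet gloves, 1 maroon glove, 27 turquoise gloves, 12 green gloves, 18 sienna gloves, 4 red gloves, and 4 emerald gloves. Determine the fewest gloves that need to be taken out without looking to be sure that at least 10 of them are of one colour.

Put each drawn glove into a box by colour. The largest draw with every box below 10 takes min(count, 9) from each colour; colours with fewer than 9 contribute all they have.
Σ min(cᵢ, 9) = 7 + 1 + 2 + 3 + 9 + 2 + 1 + 9 + 9 + 9 + 4 + 4 = 60.
Draw number 60 + 1 = 61 must push one box to 10.

61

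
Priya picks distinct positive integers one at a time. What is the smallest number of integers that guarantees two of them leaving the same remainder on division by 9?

The 9 residue classes mod 9 are the pigeonholes.
With 9 integers one could put 1 in each residue class and have no class reach 2.
The 10th integer pushes some class to 2, so 9·1 + 1 = 10.

10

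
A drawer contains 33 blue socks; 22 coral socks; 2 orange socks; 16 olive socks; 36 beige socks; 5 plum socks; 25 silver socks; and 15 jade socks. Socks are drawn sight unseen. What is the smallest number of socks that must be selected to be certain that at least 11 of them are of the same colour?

68

Put each drawn sock into a box by colour. The largest draw with every box below 11 takes min(count, 10) from each colour; colours with fewer than 10 contribute all they have.
Σ min(cᵢ, 10) = 10 + 10 + 2 + 10 + 10 + 5 + 10 + 10 = 67.
Draw number 67 + 1 = 68 must push one box to 11.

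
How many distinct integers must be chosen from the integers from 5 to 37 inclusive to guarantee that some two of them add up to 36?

21

Group the elements by complementary pair {x, 36−x}: {5,31}, {6,30}, {7,29}, …, giving 13 two-element pairs; the single value 18 (it cannot pair with itself since the integers are distinct); and 6 integers whose partner 36−x falls outside [5,37].
By pigeonhole, treating each of those 20 groups as a pigeonhole, one can pick one integer per group — 20 integers — with no two summing to 36.
The 21st integer lands in an occupied pair, forcing a sum of 36.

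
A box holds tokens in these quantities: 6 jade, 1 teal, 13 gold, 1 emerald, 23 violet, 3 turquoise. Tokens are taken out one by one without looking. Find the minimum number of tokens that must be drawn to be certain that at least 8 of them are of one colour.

26

An adversary could hand out at most 7 tokens per colour (4 colours run out sooner): 6 + 1 + 7 + 1 + 7 + 3 = 25 tokens and still no colour has 8.
By pigeonhole, one more token lands in a colour already at 7, so 26 draws are enough and 25 are not.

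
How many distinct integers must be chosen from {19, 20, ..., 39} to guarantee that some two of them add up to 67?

16

Group the elements by complementary pair {x, 67−x}: {28,39}, {29,38}, {30,37}, …, giving 6 two-element pairs and 9 integers whose partner 67−x falls outside [19,39].
Treating each of those 15 groups as a pigeonhole, one can pick one integer per group — 15 integers — with no two summing to 67.
The 16th integer lands in an occupied pair, forcing a sum of 67.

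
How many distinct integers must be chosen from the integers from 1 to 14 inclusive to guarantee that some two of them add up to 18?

Group the elements by complementary pair {x, 18−x}: {4,14}, {5,13}, {6,12}, …, giving 5 two-element pairs, the single value 9 (it cannot pair with itself since the integers are distinct), and 3 integers whose partner 18−x falls outside [1,14].
Treating each of those 9 groups as a pigeonhole, one can pick one integer per group — 9 integers — with no two summing to 18.
The 10th integer lands in an occupied pair, forcing a sum of 18.

10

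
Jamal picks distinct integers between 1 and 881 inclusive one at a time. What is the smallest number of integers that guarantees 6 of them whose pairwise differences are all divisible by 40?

Integers whose pairwise differences are multiples of 40 are exactly those sharing a remainder mod 40. The 40 residue classes mod 40 are the pigeonholes.
With 200 integers one could put 5 in each residue class and have no class reach 6.
The 201st integer pushes some class to 6, so 40·5 + 1 = 201.

201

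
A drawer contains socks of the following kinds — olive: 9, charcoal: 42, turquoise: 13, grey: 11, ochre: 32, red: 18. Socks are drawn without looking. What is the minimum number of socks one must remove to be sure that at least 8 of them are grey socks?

122

In the worst case for collecting grey socks, every non-grey sock comes out first.
There are 9 + 42 + 13 + 32 + 18 = 114 non-grey socks altogether.
After those, each further sock must be grey, so 114 + 8 = 122 draws guarantee 8 grey socks.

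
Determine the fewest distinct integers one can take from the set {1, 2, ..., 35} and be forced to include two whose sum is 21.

Group the elements by complementary pair {x, 21−x}: {1,20}, {2,19}, {3,18}, …, giving 10 two-element pairs and 15 integers whose partner 21−x falls outside [1,35].
By the pigeonhole principle, treating each of those 25 groups as a pigeonhole, one can pick one integer per group — 25 integers — with no two summing to 21.
The 26th integer lands in an occupied pair, forcing a sum of 21.

26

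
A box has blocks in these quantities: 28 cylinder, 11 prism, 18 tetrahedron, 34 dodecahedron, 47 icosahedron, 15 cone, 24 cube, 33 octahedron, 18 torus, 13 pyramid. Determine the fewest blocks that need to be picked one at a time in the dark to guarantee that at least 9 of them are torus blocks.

In the worst case for collecting torus blocks, every non-torus block comes out first.
There are 28 + 11 + 18 + 34 + 47 + 15 + 24 + 33 + 13 = 223 non-torus blocks altogether.
After those, each further block must be torus, so 223 + 9 = 232 draws guarantee 9 torus blocks.

232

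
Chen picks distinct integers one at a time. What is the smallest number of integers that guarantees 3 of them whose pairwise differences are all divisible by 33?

67

Integers whose pairwise differences are multiples of 33 are exactly those sharing a remainder mod 33. The 33 residue classes mod 33 are the pigeonholes.
With 66 integers one could put 2 in each residue class and have no class reach 3.
The 67th integer pushes some class to 3, so 33·2 + 1 = 67.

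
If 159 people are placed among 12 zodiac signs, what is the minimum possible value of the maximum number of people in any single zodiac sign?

14

By the pigeonhole principle, the 12 zodiac signs are the holes and the 159 people are the pigeons.
If every zodiac sign held at most 13 people, the total would be at most 12 × 13 = 156, which is less than 159.
So some zodiac sign holds at least ⌈159/12⌉ = 14 people.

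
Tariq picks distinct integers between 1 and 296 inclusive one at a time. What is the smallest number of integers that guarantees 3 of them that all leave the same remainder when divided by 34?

69

The 34 residue classes mod 34 are the pigeonholes.
With 68 integers one could put 2 in each residue class and have no class reach 3.
The 69th integer pushes some class to 3, so 34·2 + 1 = 69.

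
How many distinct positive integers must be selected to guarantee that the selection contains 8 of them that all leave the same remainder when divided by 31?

The 31 residue classes mod 31 are the pigeonholes.
With 217 integers one could put 7 in each residue class and have no class reach 8.
The 218th integer pushes some class to 8, so 31·7 + 1 = 218.

218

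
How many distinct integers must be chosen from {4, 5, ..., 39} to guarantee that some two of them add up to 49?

22

A set avoiding the sum 49 can contain at most one of each pair {x, 49−x}, plus the 6 elements whose complement lies outside the range.
The integers 4, …, 24 (21 of them) are such a set: any two sum to at least 4+5 = 9 and at most 23+24 = 47 < 49.
Any 22nd integer completes one of the 15 pairs, so 22 choices force a sum of 49.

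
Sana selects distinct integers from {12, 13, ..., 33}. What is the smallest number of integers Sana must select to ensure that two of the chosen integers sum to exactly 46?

Group the elements by complementary pair {x, 46−x}: {13,33}, {14,32}, {15,31}, …, giving 10 two-element pairs, the single value 23 (it cannot pair with itself since the integers are distinct), and 1 integer whose partner 46−x falls outside [12,33].
Treating each of those 12 groups as a pigeonhole, one can pick one integer per group — 12 integers — with no two summing to 46.
The 13th integer lands in an occupied pair, forcing a sum of 46.

13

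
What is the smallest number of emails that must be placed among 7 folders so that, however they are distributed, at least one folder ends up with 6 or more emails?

With 35 emails one could put exactly 5 in each of the 7 folders, and no folder would reach 6.
One more email must land in a folder that already has 5, giving it 6.
So 7 × 5 + 1 = 36 emails are required.

36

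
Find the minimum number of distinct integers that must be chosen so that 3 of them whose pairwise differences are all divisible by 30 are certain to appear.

61

Integers whose pairwise differences are multiples of 30 are exactly those sharing a remainder mod 30. The 30 residue classes mod 30 are the pigeonholes.
With 60 integers one could put 2 in each residue class and have no class reach 3.
The 61st integer pushes some class to 3, so 30·2 + 1 = 61.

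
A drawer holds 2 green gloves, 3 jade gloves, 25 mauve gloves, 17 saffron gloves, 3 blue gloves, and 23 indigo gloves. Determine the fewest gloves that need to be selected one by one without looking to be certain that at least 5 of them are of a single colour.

The 6 colours are the holes; the gloves drawn are the pigeons.
To avoid 5 of any one colour, the worst case takes at most 4 of each colour, or every glove of a colour that has fewer than 4.
That gives 2 + 3 + 4 + 4 + 3 + 4 = 20 gloves with no colour reaching 5.
The next glove forces some colour to 5, so 20 + 1 = 21.

21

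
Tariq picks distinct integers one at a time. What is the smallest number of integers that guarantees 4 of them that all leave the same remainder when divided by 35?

The 35 residue classes mod 35 are the pigeonholes.
With 105 integers one could put 3 in each residue class and have no class reach 4.
The 106th integer pushes some class to 4, so 35·3 + 1 = 106.

106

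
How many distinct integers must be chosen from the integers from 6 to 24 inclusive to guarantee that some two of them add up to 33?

Two chosen integers sum to 33 exactly when both halves of some pair {x, 33−x} with 9 ≤ x ≤ 33−x ≤ 24 are chosen — 8 such pairs.
The remaining 3 elements (those with no distinct partner in range) can never complete a 33-sum, so the worst case takes all of them and one from each pair: 3 + 8 = 11.
The 12th integer has to be the second member of some pair, so 11 + 1 = 12.

12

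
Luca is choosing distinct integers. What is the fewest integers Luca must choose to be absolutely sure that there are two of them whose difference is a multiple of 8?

Integers whose pairwise differences are multiples of 8 are exactly those sharing a remainder mod 8. Pigeonhole: the 8 residue classes mod 8 are the pigeonholes.
With 8 integers one could put 1 in each residue class and have no class reach 2.
The 9th integer pushes some class to 2, so 8·1 + 1 = 9.

9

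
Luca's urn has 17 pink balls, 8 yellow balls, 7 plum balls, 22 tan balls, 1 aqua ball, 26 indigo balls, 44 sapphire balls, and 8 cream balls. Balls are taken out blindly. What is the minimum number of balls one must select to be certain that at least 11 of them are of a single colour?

65

By pigeonhole, the 8 colours are the holes; the balls drawn are the pigeons.
To avoid 11 of any one colour, the worst case takes at most 10 of each colour, or every ball of a colour that has fewer than 10.
That gives 10 + 8 + 7 + 10 + 1 + 10 + 10 + 8 = 64 balls with no colour reaching 11.
The next ball forces some colour to 11, so 64 + 1 = 65.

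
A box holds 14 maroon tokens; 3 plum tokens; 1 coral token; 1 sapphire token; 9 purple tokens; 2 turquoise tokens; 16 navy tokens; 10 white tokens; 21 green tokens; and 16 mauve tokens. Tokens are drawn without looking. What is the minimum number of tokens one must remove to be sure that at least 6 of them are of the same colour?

38

Put each drawn token into a box by colour. The largest draw with every box below 6 takes min(count, 5) from each colour; colours with fewer than 5 contribute all they have.
Σ min(cᵢ, 5) = 5 + 3 + 1 + 1 + 5 + 2 + 5 + 5 + 5 + 5 = 37.
Draw number 37 + 1 = 38 must push one box to 6.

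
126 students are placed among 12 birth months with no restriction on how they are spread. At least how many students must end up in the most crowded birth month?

11

The 12 birth months are the holes and the 126 students are the pigeons.
If every birth month held at most 10 students, the total would be at most 12 × 10 = 120, which is less than 126.
So some birth month holds at least ⌈126/12⌉ = 11 students.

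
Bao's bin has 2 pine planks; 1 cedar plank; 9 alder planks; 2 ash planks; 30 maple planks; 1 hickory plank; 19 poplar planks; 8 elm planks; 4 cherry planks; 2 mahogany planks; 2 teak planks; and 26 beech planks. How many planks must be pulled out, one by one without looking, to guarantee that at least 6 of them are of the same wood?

An adversary could hand out at most 5 planks per wood (7 woods run out sooner): 2 + 1 + 5 + 2 + 5 + 1 + 5 + 5 + 4 + 2 + 2 + 5 = 39 planks and still no wood has 6.
One more plank lands in a wood already at 5, so 40 draws are enough and 39 are not.

40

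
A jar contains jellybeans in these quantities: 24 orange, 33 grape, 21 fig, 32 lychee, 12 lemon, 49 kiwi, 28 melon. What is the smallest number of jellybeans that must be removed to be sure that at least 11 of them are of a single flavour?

An adversary could hand out at most 10 jellybeans per flavour: 10 + 10 + 10 + 10 + 10 + 10 + 10 = 70 jellybeans and still no flavour has 11.
By pigeonhole, one more jellybean lands in a flavour already at 10, so 71 draws are enough and 70 are not.

71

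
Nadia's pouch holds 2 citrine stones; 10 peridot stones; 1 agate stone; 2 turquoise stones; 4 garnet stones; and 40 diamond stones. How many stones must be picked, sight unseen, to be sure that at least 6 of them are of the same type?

An adversary could hand out at most 5 stones per type (4 types run out sooner): 2 + 5 + 1 + 2 + 4 + 5 = 19 stones and still no type has 6.
One more stone lands in a type already at 5, so 20 draws are enough and 19 are not.

20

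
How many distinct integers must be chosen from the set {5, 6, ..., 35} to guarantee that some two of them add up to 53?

Group the elements by complementary pair {x, 53−x}: {18,35}, {19,34}, {20,33}, …, giving 9 two-element pairs and 13 integers whose partner 53−x falls outside [5,35].
Treating each of those 22 groups as a pigeonhole, one can pick one integer per group — 22 integers — with no two summing to 53.
The 23rd integer lands in an occupied pair, forcing a sum of 53.

23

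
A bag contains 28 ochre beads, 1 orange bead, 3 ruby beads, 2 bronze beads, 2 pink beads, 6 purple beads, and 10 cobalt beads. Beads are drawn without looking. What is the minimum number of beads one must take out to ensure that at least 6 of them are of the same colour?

By pigeonhole, put each drawn bead into a box by colour. The largest draw with every box below 6 takes min(count, 5) from each colour; colours with fewer than 5 contribute all they have.
Σ min(cᵢ, 5) = 5 + 1 + 3 + 2 + 2 + 5 + 5 = 23.
Draw number 23 + 1 = 24 must push one box to 6.

24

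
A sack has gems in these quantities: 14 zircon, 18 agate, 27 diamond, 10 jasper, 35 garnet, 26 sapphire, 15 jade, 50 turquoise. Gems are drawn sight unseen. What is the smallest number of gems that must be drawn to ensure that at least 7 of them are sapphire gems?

In the worst case for collecting sapphire gems, every non-sapphire gem comes out first.
There are 14 + 18 + 27 + 10 + 35 + 15 + 50 = 169 non-sapphire gems altogether.
After those, each further gem must be sapphire, so 169 + 7 = 176 draws guarantee 7 sapphire gems.

176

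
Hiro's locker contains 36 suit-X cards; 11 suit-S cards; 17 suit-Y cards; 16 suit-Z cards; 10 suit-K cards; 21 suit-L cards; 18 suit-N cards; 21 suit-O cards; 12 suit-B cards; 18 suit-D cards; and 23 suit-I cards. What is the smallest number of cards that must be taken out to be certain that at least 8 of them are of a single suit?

78

An adversary could hand out at most 7 cards per suit: 7 + 7 + 7 + 7 + 7 + 7 + 7 + 7 + 7 + 7 + 7 = 77 cards and still no suit has 8.
Pigeonhole: one more card lands in a suit already at 7, so 78 draws are enough and 77 are not.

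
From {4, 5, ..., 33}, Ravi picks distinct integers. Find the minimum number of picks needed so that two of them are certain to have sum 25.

22

Group the elements by complementary pair {x, 25−x}: {4,21}, {5,20}, {6,19}, …, giving 9 two-element pairs and 12 integers whose partner 25−x falls outside [4,33].
Treating each of those 21 groups as a pigeonhole, one can pick one integer per group — 21 integers — with no two summing to 25.
The 22nd integer lands in an occupied pair, forcing a sum of 25.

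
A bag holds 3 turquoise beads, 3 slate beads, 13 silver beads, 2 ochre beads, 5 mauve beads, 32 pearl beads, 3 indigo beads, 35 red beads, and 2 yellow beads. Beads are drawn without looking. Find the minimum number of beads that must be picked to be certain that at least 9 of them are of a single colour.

Pigeonhole: the 9 colours are the holes; the beads drawn are the pigeons.
To avoid 9 of any one colour, the worst case takes at most 8 of each colour, or every bead of a colour that has fewer than 8.
That gives 3 + 3 + 8 + 2 + 5 + 8 + 3 + 8 + 2 = 42 beads with no colour reaching 9.
The next bead forces some colour to 9, so 42 + 1 = 43.

43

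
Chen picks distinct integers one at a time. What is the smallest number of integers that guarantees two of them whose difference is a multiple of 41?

42

Integers whose pairwise differences are multiples of 41 are exactly those sharing a remainder mod 41. Pigeonhole: the 41 residue classes mod 41 are the pigeonholes.
With 41 integers one could put 1 in each residue class and have no class reach 2.
The 42nd integer pushes some class to 2, so 41·1 + 1 = 42.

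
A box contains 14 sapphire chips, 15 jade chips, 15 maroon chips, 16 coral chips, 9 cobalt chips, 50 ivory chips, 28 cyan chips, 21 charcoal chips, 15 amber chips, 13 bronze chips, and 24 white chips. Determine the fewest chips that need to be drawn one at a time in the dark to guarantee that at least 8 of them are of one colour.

78

Put each drawn chip into a box by colour. The largest draw with every box below 8 takes min(count, 7) from each colour.
Σ min(cᵢ, 7) = 7 + 7 + 7 + 7 + 7 + 7 + 7 + 7 + 7 + 7 + 7 = 77.
Draw number 77 + 1 = 78 must push one box to 8.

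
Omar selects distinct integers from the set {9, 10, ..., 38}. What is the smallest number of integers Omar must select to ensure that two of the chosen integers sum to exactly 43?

A set avoiding the sum 43 can contain at most one of each pair {x, 43−x}, plus the 4 elements whose complement lies outside the range.
The integers 22, …, 38 (17 of them) are such a set: any two sum to at least 22+23 = 45 > 43.
By the pigeonhole principle, any 18th integer completes one of the 13 pairs, so 18 choices force a sum of 43.

18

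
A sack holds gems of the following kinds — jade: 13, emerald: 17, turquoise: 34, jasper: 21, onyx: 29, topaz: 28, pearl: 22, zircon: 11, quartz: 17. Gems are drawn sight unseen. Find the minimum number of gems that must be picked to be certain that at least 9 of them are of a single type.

73

An adversary could hand out at most 8 gems per type: 8 + 8 + 8 + 8 + 8 + 8 + 8 + 8 + 8 = 72 gems and still no type has 9.
By pigeonhole, one more gem lands in a type already at 8, so 73 draws are enough and 72 are not.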